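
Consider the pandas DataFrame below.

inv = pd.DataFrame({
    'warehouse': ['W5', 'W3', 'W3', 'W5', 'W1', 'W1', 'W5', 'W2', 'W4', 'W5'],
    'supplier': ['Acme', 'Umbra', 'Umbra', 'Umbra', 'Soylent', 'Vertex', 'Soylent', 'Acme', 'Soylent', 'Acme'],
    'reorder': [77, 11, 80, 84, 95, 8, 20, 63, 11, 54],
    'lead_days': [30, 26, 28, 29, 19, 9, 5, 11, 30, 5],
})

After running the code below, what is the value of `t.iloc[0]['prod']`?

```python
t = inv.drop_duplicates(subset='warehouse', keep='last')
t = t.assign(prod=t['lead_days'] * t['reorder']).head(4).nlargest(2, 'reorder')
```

drop duplicate warehouse (keep=last):
  warehouse supplier  reorder  lead_days
2        W3    Umbra       80         28
5        W1   Vertex        8          9
7        W2     Acme       63         11
8        W4  Soylent       11         30
9        W5     Acme       54          5
add column prod = t['lead_days'] * t['reorder']:
  warehouse supplier  reorder  lead_days  prod
2        W3    Umbra       80         28  2240
5        W1   Vertex        8          9    72
7        W2     Acme       63         11   693
8        W4  Soylent       11         30   330
9        W5     Acme       54          5   270
take first 4 rows:
  warehouse supplier  reorder  lead_days  prod
2        W3    Umbra       80         28  2240
5        W1   Vertex        8          9    72
7        W2     Acme       63         11   693
8        W4  Soylent       11         30   330
take 2 rows with largest reorder:
  warehouse supplier  reorder  lead_days  prod
2        W3    Umbra       80         28  2240
7        W2     Acme       63         11   693

2240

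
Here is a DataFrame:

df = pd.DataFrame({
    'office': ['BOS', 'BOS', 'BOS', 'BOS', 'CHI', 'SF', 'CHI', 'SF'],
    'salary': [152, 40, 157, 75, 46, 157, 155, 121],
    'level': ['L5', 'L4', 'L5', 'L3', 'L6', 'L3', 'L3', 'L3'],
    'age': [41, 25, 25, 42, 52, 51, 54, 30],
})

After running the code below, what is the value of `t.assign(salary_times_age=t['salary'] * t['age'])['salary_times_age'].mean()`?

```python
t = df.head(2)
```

take first 2 rows:
  office  salary level  age
0    BOS     152    L5   41
1    BOS      40    L4   25
add column salary_times_age = t['salary'] * t['age']:
  office  salary level  age  salary_times_age
0    BOS     152    L5   41              6232
1    BOS      40    L4   25              1000
Then the mean of column 'salary_times_age': 3616.0

3616.0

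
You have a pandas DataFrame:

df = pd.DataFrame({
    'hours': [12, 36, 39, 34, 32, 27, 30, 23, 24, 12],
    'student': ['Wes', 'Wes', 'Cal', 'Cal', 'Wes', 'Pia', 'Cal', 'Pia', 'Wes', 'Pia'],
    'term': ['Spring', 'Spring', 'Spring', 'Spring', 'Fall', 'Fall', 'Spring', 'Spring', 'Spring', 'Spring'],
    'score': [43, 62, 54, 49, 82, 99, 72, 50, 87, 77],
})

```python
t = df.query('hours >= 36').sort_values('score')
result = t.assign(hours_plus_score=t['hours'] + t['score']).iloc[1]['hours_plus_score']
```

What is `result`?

filter rows where hours >= 36:
   hours student    term  score
1     36     Wes  Spring     62
2     39     Cal  Spring     54
sort by score:
   hours student    term  score
2     39     Cal  Spring     54
1     36     Wes  Spring     62
add column hours_plus_score = t['hours'] + t['score']:
   hours student    term  score  hours_plus_score
2     39     Cal  Spring     54                93
1     36     Wes  Spring     62                98
Finally, value at position 1, column 'hours_plus_score' = 98.

98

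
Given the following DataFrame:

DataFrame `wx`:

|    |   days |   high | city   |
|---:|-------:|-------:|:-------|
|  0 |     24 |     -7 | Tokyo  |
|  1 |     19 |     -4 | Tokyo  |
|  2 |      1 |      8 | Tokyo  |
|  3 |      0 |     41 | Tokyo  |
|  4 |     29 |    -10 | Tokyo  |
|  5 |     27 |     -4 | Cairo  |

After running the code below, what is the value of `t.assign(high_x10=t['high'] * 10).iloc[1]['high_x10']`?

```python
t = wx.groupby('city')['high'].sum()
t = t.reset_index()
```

group by city, sum of high:
city
Cairo    -4
Tokyo    28
Name: high, dtype: int64
reset_index():
    city  high
0  Cairo    -4
1  Tokyo    28
add column high_x10 = t['high'] * 10:
    city  high  high_x10
0  Cairo    -4       -40
1  Tokyo    28       280

280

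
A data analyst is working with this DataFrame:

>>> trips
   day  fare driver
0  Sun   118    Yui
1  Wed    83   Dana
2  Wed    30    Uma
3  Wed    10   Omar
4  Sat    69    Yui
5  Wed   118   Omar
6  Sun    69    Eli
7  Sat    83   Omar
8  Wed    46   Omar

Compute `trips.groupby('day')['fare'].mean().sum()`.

226.9

group by day, mean of fare:
day
Sat    76.0
Sun    93.5
Wed    57.4
Name: fare, dtype: float64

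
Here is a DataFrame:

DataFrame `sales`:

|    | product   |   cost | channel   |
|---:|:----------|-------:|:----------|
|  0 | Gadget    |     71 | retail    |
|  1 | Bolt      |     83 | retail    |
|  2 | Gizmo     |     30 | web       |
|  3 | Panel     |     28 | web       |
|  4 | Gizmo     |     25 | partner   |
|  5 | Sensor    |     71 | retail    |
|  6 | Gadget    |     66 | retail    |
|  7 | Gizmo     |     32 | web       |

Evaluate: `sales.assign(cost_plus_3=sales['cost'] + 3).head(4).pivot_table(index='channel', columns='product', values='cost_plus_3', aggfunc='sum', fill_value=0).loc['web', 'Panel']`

31

add column cost_plus_3 = sales['cost'] + 3:
  product  cost  channel  cost_plus_3
0  Gadget    71   retail           74
1    Bolt    83   retail           86
2   Gizmo    30      web           33
3   Panel    28      web           31
4   Gizmo    25  partner           28
5  Sensor    71   retail           74
6  Gadget    66   retail           69
7   Gizmo    32      web           35
take first 4 rows:
  product  cost channel  cost_plus_3
0  Gadget    71  retail           74
1    Bolt    83  retail           86
2   Gizmo    30     web           33
3   Panel    28     web           31
pivot: rows=channel, cols=product, sum(cost_plus_3):
product  Bolt  Gadget  Gizmo  Panel
channel                            
retail     86      74      0      0
web         0       0     33     31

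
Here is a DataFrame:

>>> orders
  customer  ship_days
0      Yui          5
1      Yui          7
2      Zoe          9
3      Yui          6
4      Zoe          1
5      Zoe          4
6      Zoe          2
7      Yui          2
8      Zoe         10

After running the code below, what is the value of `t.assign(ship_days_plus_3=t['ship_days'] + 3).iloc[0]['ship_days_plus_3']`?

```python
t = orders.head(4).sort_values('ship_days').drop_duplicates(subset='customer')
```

take first 4 rows:
  customer  ship_days
0      Yui          5
1      Yui          7
2      Zoe          9
3      Yui          6
sort by ship_days:
  customer  ship_days
0      Yui          5
3      Yui          6
1      Yui          7
2      Zoe          9
drop duplicate customer (keep=first):
  customer  ship_days
0      Yui          5
2      Zoe          9
add column ship_days_plus_3 = t['ship_days'] + 3:
  customer  ship_days  ship_days_plus_3
0      Yui          5                 8
2      Zoe          9                12
Taking the value at position 0, column 'ship_days_plus_3' gives 8.

8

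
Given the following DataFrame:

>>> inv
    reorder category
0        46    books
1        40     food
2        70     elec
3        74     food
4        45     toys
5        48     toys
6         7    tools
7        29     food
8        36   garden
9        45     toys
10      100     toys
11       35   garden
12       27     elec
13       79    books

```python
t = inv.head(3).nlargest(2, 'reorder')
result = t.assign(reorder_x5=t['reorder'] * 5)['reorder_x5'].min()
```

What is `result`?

take first 3 rows:
   reorder category
0       46    books
1       40     food
2       70     elec
take 2 rows with largest reorder:
   reorder category
2       70     elec
0       46    books
add column reorder_x5 = t['reorder'] * 5:
   reorder category  reorder_x5
2       70     elec         350
0       46    books         230

230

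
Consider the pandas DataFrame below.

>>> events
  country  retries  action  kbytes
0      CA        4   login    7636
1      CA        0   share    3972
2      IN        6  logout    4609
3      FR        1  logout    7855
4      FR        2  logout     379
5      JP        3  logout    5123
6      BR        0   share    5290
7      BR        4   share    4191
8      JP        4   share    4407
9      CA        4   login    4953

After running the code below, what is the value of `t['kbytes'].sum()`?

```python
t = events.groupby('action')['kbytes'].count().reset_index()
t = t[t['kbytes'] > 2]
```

8

group by action, count of kbytes:
action
login     2
logout    4
share     4
Name: kbytes, dtype: int64
reset_index():
   action  kbytes
0   login       2
1  logout       4
2   share       4
filter rows where kbytes > 2:
   action  kbytes
1  logout       4
2   share       4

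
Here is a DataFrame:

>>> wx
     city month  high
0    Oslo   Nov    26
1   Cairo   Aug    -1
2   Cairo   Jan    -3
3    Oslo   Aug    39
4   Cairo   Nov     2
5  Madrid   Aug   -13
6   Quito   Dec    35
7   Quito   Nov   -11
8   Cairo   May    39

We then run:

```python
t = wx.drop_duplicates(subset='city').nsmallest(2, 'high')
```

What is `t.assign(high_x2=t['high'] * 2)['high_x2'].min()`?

-26

drop duplicate city (keep=first):
     city month  high
0    Oslo   Nov    26
1   Cairo   Aug    -1
5  Madrid   Aug   -13
6   Quito   Dec    35
take 2 rows with smallest high:
     city month  high
5  Madrid   Aug   -13
1   Cairo   Aug    -1
add column high_x2 = t['high'] * 2:
     city month  high  high_x2
5  Madrid   Aug   -13      -26
1   Cairo   Aug    -1       -2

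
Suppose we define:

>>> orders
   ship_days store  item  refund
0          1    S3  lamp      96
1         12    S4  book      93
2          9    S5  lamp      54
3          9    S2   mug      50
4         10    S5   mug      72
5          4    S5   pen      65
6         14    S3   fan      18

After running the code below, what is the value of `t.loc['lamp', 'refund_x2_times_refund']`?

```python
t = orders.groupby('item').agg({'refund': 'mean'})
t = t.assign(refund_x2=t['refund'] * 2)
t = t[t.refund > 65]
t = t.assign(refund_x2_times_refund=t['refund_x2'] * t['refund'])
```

11250.0

group by item, mean of refund:
      refund
item        
book    93.0
fan     18.0
lamp    75.0
mug     61.0
pen     65.0
add column refund_x2 = t['refund'] * 2:
      refund  refund_x2
item                   
book    93.0      186.0
fan     18.0       36.0
lamp    75.0      150.0
mug     61.0      122.0
pen     65.0      130.0
filter rows where refund > 65:
      refund  refund_x2
item                   
book    93.0      186.0
lamp    75.0      150.0
add column refund_x2_times_refund = t['refund_x2'] * t['refund']:
      refund  refund_x2  refund_x2_times_refund
item                                           
book    93.0      186.0                 17298.0
lamp    75.0      150.0                 11250.0
Reading off the value at row 'lamp', column 'refund_x2_times_refund', we get 11250.0.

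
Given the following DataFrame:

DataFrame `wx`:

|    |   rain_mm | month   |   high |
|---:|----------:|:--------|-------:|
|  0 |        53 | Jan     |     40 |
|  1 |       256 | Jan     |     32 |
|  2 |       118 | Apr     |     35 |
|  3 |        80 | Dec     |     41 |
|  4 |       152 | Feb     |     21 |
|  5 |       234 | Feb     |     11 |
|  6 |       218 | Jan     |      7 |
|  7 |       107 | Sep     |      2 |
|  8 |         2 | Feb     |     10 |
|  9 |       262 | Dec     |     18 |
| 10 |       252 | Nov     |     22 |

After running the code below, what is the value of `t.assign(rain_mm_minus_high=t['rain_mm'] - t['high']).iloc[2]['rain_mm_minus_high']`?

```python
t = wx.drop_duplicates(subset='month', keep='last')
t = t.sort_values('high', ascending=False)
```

drop duplicate month (keep=last):
    rain_mm month  high
2       118   Apr    35
6       218   Jan     7
7       107   Sep     2
8         2   Feb    10
9       262   Dec    18
10      252   Nov    22
sort by high descending:
    rain_mm month  high
2       118   Apr    35
10      252   Nov    22
9       262   Dec    18
8         2   Feb    10
6       218   Jan     7
7       107   Sep     2
add column rain_mm_minus_high = t['rain_mm'] - t['high']:
    rain_mm month  high  rain_mm_minus_high
2       118   Apr    35                  83
10      252   Nov    22                 230
9       262   Dec    18                 244
8         2   Feb    10                  -8
6       218   Jan     7                 211
7       107   Sep     2                 105

244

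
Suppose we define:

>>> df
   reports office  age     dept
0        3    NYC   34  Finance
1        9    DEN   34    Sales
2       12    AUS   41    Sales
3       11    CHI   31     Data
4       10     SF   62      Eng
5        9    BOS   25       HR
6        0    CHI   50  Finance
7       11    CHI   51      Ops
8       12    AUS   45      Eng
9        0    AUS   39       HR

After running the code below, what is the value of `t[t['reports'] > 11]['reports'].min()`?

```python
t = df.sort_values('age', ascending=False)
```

sort by age descending:
   reports office  age     dept
4       10     SF   62      Eng
7       11    CHI   51      Ops
6        0    CHI   50  Finance
8       12    AUS   45      Eng
2       12    AUS   41    Sales
9        0    AUS   39       HR
0        3    NYC   34  Finance
1        9    DEN   34    Sales
3       11    CHI   31     Data
5        9    BOS   25       HR
filter rows where reports > 11:
   reports office  age   dept
8       12    AUS   45    Eng
2       12    AUS   41  Sales

12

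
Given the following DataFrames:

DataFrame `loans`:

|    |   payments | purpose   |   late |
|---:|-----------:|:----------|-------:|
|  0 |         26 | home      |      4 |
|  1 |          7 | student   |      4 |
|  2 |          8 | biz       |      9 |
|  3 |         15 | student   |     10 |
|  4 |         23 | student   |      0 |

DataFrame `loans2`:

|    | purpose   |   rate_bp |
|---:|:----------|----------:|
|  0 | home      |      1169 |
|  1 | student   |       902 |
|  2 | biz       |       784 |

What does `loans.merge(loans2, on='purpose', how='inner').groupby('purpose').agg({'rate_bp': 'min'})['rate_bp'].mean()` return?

951.666666667

merge on 'purpose' (how='inner') → 5 rows:
   payments  purpose  late  rate_bp
0        26     home     4     1169
1         7  student     4      902
2         8      biz     9      784
3        15  student    10      902
4        23  student     0      902
group by purpose, min of rate_bp:
         rate_bp
purpose         
biz          784
home        1169
student      902
mean of column 'rate_bp' → 951.666666667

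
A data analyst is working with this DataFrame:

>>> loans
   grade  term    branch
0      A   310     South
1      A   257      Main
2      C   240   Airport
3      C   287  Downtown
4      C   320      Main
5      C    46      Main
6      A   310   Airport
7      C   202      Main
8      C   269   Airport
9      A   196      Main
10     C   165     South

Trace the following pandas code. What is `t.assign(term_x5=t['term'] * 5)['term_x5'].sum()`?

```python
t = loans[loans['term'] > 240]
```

filter rows where term > 240:
  grade  term    branch
0     A   310     South
1     A   257      Main
3     C   287  Downtown
4     C   320      Main
6     A   310   Airport
8     C   269   Airport
add column term_x5 = t['term'] * 5:
  grade  term    branch  term_x5
0     A   310     South     1550
1     A   257      Main     1285
3     C   287  Downtown     1435
4     C   320      Main     1600
6     A   310   Airport     1550
8     C   269   Airport     1345
So sum() = 8765.

8765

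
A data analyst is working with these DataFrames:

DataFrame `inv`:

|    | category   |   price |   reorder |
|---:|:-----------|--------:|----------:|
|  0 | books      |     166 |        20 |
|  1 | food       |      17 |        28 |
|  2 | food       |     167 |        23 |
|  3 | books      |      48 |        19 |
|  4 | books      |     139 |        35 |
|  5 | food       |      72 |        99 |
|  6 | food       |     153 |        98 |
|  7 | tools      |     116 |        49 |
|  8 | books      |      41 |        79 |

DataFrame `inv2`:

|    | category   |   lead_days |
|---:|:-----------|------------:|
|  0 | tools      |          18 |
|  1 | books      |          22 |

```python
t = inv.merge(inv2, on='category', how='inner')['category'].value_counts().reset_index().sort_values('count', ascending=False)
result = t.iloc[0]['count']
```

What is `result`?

merge on 'category' (how='inner') → 5 rows:
  category  price  reorder  lead_days
0    books    166       20         22
1    books     48       19         22
2    books    139       35         22
3    tools    116       49         18
4    books     41       79         22
value_counts of category:
category
books    4
tools    1
Name: count, dtype: int64
reset_index():
  category  count
0    books      4
1    tools      1
sort by count descending:
  category  count
0    books      4
1    tools      1
So iloc[0]['count'] = 4.

4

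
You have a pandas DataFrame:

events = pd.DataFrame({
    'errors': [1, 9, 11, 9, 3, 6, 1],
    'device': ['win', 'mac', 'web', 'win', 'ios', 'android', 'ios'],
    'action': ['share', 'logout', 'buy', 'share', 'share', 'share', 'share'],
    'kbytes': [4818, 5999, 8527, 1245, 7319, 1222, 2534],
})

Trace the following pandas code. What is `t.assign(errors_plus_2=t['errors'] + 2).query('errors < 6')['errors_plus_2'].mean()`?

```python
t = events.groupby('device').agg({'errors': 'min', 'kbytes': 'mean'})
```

3.0

group by device: min(errors), mean(kbytes):
         errors  kbytes
device                 
android       6  1222.0
ios           1  4926.5
mac           9  5999.0
web          11  8527.0
win           1  3031.5
add column errors_plus_2 = t['errors'] + 2:
         errors  kbytes  errors_plus_2
device                                
android       6  1222.0              8
ios           1  4926.5              3
mac           9  5999.0             11
web          11  8527.0             13
win           1  3031.5              3
filter rows where errors < 6:
        errors  kbytes  errors_plus_2
device                               
ios          1  4926.5              3
win          1  3031.5              3
Taking the mean of column 'errors_plus_2' gives 3.0.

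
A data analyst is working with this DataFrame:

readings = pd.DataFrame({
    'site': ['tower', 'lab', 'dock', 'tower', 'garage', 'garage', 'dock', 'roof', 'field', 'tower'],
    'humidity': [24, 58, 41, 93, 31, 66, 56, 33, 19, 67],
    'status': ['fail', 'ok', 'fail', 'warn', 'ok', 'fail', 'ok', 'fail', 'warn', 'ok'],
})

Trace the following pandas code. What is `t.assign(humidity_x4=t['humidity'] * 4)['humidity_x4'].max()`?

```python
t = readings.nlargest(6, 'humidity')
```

take 6 rows with largest humidity:
     site  humidity status
3   tower        93   warn
9   tower        67     ok
5  garage        66   fail
1     lab        58     ok
6    dock        56     ok
2    dock        41   fail
add column humidity_x4 = t['humidity'] * 4:
     site  humidity status  humidity_x4
3   tower        93   warn          372
9   tower        67     ok          268
5  garage        66   fail          264
1     lab        58     ok          232
6    dock        56     ok          224
2    dock        41   fail          164

372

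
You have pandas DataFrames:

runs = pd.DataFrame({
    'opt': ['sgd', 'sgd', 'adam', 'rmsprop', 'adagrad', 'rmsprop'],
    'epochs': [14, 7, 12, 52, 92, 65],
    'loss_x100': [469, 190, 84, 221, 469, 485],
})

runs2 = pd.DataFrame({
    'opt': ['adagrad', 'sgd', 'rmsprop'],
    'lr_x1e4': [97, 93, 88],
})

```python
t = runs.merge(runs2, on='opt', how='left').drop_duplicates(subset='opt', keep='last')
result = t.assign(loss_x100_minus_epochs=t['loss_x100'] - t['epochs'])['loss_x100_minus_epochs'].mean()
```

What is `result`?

merge on 'opt' (how='left') → 6 rows:
       opt  epochs  loss_x100  lr_x1e4
0      sgd      14        469     93.0
1      sgd       7        190     93.0
2     adam      12         84      NaN
3  rmsprop      52        221     88.0
4  adagrad      92        469     97.0
5  rmsprop      65        485     88.0
drop duplicate opt (keep=last):
       opt  epochs  loss_x100  lr_x1e4
1      sgd       7        190     93.0
2     adam      12         84      NaN
4  adagrad      92        469     97.0
5  rmsprop      65        485     88.0
add column loss_x100_minus_epochs = t['loss_x100'] - t['epochs']:
       opt  epochs  loss_x100  lr_x1e4  loss_x100_minus_epochs
1      sgd       7        190     93.0                     183
2     adam      12         84      NaN                      72
4  adagrad      92        469     97.0                     377
5  rmsprop      65        485     88.0                     420

263.0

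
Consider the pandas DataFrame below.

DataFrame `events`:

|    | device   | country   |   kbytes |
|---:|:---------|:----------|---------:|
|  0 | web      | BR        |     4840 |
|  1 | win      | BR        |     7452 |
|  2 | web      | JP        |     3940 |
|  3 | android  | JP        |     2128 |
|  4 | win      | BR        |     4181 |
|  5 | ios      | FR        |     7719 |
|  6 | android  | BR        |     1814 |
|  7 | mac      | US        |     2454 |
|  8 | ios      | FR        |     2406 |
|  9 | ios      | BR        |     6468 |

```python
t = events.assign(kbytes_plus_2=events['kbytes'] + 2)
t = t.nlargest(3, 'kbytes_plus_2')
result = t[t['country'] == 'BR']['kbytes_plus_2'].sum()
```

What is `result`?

add column kbytes_plus_2 = events['kbytes'] + 2:
    device country  kbytes  kbytes_plus_2
0      web      BR    4840           4842
1      win      BR    7452           7454
2      web      JP    3940           3942
3  android      JP    2128           2130
4      win      BR    4181           4183
5      ios      FR    7719           7721
6  android      BR    1814           1816
7      mac      US    2454           2456
8      ios      FR    2406           2408
9      ios      BR    6468           6470
take 3 rows with largest kbytes_plus_2:
  device country  kbytes  kbytes_plus_2
5    ios      FR    7719           7721
1    win      BR    7452           7454
9    ios      BR    6468           6470
filter rows where country == 'BR':
  device country  kbytes  kbytes_plus_2
1    win      BR    7452           7454
9    ios      BR    6468           6470

13924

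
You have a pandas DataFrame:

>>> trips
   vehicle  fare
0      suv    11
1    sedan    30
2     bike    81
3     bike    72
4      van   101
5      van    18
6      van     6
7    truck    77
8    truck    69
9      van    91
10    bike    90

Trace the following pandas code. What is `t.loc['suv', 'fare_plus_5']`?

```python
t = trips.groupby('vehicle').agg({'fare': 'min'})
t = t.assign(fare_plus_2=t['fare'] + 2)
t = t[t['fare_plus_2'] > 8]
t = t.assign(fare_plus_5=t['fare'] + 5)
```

16

group by vehicle, min of fare:
         fare
vehicle      
bike       72
sedan      30
suv        11
truck      69
van         6
add column fare_plus_2 = t['fare'] + 2:
         fare  fare_plus_2
vehicle                   
bike       72           74
sedan      30           32
suv        11           13
truck      69           71
van         6            8
filter rows where fare_plus_2 > 8:
         fare  fare_plus_2
vehicle                   
bike       72           74
sedan      30           32
suv        11           13
truck      69           71
add column fare_plus_5 = t['fare'] + 5:
         fare  fare_plus_2  fare_plus_5
vehicle                                
bike       72           74           77
sedan      30           32           35
suv        11           13           16
truck      69           71           74
Reading off the value at row 'suv', column 'fare_plus_5', we get 16.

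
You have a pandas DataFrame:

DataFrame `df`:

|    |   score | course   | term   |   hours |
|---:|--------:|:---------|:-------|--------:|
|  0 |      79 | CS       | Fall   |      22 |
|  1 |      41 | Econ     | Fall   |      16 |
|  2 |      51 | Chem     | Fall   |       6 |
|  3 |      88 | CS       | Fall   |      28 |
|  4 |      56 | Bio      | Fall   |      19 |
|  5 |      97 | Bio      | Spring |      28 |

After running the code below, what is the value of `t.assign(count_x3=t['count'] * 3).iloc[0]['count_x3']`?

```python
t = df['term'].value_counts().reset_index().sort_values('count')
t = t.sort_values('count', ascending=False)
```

15

value_counts of term:
term
Fall      5
Spring    1
Name: count, dtype: int64
reset_index():
     term  count
0    Fall      5
1  Spring      1
sort by count:
     term  count
1  Spring      1
0    Fall      5
sort by count descending:
     term  count
0    Fall      5
1  Spring      1
add column count_x3 = t['count'] * 3:
     term  count  count_x3
0    Fall      5        15
1  Spring      1         3
Finally, value at position 0, column 'count_x3' = 15.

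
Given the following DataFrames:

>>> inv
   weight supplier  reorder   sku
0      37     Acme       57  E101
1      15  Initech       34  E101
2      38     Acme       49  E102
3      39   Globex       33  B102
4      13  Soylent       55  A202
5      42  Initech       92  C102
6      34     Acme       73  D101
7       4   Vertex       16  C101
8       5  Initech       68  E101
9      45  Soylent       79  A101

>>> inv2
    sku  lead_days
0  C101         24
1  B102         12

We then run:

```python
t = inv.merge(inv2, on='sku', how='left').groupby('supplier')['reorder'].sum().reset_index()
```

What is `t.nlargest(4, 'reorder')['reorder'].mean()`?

merge on 'sku' (how='left') → 10 rows:
   weight supplier  reorder   sku  lead_days
0      37     Acme       57  E101        NaN
1      15  Initech       34  E101        NaN
2      38     Acme       49  E102        NaN
3      39   Globex       33  B102       12.0
4      13  Soylent       55  A202        NaN
5      42  Initech       92  C102        NaN
6      34     Acme       73  D101        NaN
7       4   Vertex       16  C101       24.0
8       5  Initech       68  E101        NaN
9      45  Soylent       79  A101        NaN
group by supplier, sum of reorder:
supplier
Acme       179
Globex      33
Initech    194
Soylent    134
Vertex      16
Name: reorder, dtype: int64
reset_index():
  supplier  reorder
0     Acme      179
1   Globex       33
2  Initech      194
3  Soylent      134
4   Vertex       16
take 4 rows with largest reorder:
  supplier  reorder
2  Initech      194
0     Acme      179
3  Soylent      134
1   Globex       33
Taking the mean of column 'reorder' gives 135.0.

135.0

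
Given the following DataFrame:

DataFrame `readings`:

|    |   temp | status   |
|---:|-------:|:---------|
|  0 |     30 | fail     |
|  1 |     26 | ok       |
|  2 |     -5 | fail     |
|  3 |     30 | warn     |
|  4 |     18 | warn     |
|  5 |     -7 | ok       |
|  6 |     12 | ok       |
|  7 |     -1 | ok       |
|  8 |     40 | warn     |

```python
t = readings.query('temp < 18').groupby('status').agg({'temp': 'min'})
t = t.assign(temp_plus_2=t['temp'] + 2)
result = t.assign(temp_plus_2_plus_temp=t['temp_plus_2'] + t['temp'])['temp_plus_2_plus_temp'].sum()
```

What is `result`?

-20

filter rows where temp < 18:
   temp status
2    -5   fail
5    -7     ok
6    12     ok
7    -1     ok
group by status, min of temp:
        temp
status      
fail      -5
ok        -7
add column temp_plus_2 = t['temp'] + 2:
        temp  temp_plus_2
status                   
fail      -5           -3
ok        -7           -5
add column temp_plus_2_plus_temp = t['temp_plus_2'] + t['temp']:
        temp  temp_plus_2  temp_plus_2_plus_temp
status                                          
fail      -5           -3                     -8
ok        -7           -5                    -12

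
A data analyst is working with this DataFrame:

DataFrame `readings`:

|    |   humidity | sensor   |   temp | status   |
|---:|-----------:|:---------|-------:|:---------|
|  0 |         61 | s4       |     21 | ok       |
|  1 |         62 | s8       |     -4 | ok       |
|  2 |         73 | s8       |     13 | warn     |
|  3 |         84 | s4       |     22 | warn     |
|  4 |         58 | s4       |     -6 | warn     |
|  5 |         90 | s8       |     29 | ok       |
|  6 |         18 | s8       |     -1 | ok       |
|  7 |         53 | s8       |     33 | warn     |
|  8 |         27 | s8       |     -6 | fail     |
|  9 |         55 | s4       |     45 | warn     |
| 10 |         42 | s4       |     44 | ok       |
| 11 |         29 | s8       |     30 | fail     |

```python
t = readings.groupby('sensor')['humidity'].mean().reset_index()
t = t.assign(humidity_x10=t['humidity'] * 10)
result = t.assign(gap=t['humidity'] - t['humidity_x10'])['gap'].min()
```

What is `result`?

group by sensor, mean of humidity:
sensor
s4    60.000000
s8    50.285714
Name: humidity, dtype: float64
reset_index():
  sensor   humidity
0     s4  60.000000
1     s8  50.285714
add column humidity_x10 = t['humidity'] * 10:
  sensor   humidity  humidity_x10
0     s4  60.000000    600.000000
1     s8  50.285714    502.857143
add column gap = t['humidity'] - t['humidity_x10']:
  sensor   humidity  humidity_x10         gap
0     s4  60.000000    600.000000 -540.000000
1     s8  50.285714    502.857143 -452.571429
Finally, min of column 'gap' = -540.0.

-540.0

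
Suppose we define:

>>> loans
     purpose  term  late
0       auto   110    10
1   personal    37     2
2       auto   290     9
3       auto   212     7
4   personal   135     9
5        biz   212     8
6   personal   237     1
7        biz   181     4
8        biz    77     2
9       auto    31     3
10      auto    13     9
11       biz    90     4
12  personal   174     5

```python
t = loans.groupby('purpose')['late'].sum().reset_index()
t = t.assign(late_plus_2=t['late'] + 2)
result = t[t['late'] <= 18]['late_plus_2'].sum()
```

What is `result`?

39

group by purpose, sum of late:
purpose
auto        38
biz         18
personal    17
Name: late, dtype: int64
reset_index():
    purpose  late
0      auto    38
1       biz    18
2  personal    17
add column late_plus_2 = t['late'] + 2:
    purpose  late  late_plus_2
0      auto    38           40
1       biz    18           20
2  personal    17           19
filter rows where late <= 18:
    purpose  late  late_plus_2
1       biz    18           20
2  personal    17           19
The sum of column 'late_plus_2' is 39.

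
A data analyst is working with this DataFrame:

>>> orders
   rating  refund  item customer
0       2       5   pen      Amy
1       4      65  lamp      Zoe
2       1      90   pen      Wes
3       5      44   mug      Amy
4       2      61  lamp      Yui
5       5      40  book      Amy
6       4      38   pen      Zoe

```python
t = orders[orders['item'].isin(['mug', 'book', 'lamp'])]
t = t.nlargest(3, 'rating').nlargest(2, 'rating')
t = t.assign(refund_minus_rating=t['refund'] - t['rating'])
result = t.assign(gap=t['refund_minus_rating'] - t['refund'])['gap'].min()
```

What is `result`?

filter rows where item in ['mug', 'book', 'lamp']:
   rating  refund  item customer
1       4      65  lamp      Zoe
3       5      44   mug      Amy
4       2      61  lamp      Yui
5       5      40  book      Amy
take 3 rows with largest rating:
   rating  refund  item customer
3       5      44   mug      Amy
5       5      40  book      Amy
1       4      65  lamp      Zoe
take 2 rows with largest rating:
   rating  refund  item customer
3       5      44   mug      Amy
5       5      40  book      Amy
add column refund_minus_rating = t['refund'] - t['rating']:
   rating  refund  item customer  refund_minus_rating
3       5      44   mug      Amy                   39
5       5      40  book      Amy                   35
add column gap = t['refund_minus_rating'] - t['refund']:
   rating  refund  item customer  refund_minus_rating  gap
3       5      44   mug      Amy                   39   -5
5       5      40  book      Amy                   35   -5

-5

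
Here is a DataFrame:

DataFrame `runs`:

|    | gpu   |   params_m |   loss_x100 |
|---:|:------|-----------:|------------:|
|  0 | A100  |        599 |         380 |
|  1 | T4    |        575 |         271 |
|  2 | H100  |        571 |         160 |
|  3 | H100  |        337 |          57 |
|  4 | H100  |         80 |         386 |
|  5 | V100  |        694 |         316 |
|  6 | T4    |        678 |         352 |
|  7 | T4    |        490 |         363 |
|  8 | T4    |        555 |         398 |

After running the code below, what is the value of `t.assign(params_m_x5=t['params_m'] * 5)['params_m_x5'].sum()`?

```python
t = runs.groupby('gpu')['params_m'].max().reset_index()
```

12710

group by gpu, max of params_m:
gpu
A100    599
H100    571
T4      678
V100    694
Name: params_m, dtype: int64
reset_index():
    gpu  params_m
0  A100       599
1  H100       571
2    T4       678
3  V100       694
add column params_m_x5 = t['params_m'] * 5:
    gpu  params_m  params_m_x5
0  A100       599         2995
1  H100       571         2855
2    T4       678         3390
3  V100       694         3470
Taking the sum of column 'params_m_x5' gives 12710.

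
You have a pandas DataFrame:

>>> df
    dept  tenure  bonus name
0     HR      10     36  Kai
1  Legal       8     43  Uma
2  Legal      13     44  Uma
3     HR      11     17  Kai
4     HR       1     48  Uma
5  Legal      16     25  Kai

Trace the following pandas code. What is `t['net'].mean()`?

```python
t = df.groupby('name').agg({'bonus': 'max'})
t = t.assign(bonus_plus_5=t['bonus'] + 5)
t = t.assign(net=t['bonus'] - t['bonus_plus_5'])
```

-5.0

group by name, max of bonus:
      bonus
name       
Kai      36
Uma      48
add column bonus_plus_5 = t['bonus'] + 5:
      bonus  bonus_plus_5
name                     
Kai      36            41
Uma      48            53
add column net = t['bonus'] - t['bonus_plus_5']:
      bonus  bonus_plus_5  net
name                          
Kai      36            41   -5
Uma      48            53   -5
So mean() = -5.0.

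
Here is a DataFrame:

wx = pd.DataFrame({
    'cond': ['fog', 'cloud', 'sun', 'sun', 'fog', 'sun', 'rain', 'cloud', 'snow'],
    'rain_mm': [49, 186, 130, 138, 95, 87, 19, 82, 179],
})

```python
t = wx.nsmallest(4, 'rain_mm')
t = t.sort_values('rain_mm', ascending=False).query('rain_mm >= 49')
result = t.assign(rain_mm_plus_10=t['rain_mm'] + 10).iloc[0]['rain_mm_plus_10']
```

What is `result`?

take 4 rows with smallest rain_mm:
    cond  rain_mm
6   rain       19
0    fog       49
7  cloud       82
5    sun       87
sort by rain_mm descending:
    cond  rain_mm
5    sun       87
7  cloud       82
0    fog       49
6   rain       19
filter rows where rain_mm >= 49:
    cond  rain_mm
5    sun       87
7  cloud       82
0    fog       49
add column rain_mm_plus_10 = t['rain_mm'] + 10:
    cond  rain_mm  rain_mm_plus_10
5    sun       87               97
7  cloud       82               92
0    fog       49               59

97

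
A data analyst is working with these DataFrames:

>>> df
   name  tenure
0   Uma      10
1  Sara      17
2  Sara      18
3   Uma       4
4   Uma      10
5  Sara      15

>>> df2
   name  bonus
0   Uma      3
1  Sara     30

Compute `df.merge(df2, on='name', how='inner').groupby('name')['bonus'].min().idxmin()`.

merge on 'name' (how='inner') → 6 rows:
   name  tenure  bonus
0   Uma      10      3
1  Sara      17     30
2  Sara      18     30
3   Uma       4      3
4   Uma      10      3
5  Sara      15     30
group by name, min of bonus:
name
Sara    30
Uma      3
Name: bonus, dtype: int64
Then the label with the smallest value: Uma

Uma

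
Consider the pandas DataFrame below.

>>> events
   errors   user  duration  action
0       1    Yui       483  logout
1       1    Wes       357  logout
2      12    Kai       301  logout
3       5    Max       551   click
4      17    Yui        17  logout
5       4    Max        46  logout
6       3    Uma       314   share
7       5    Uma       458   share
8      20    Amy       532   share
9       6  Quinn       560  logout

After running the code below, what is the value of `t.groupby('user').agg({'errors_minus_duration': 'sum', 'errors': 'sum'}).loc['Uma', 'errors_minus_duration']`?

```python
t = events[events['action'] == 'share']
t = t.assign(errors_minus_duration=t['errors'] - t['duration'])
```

filter rows where action == 'share':
   errors user  duration action
6       3  Uma       314  share
7       5  Uma       458  share
8      20  Amy       532  share
add column errors_minus_duration = t['errors'] - t['duration']:
   errors user  duration action  errors_minus_duration
6       3  Uma       314  share                   -311
7       5  Uma       458  share                   -453
8      20  Amy       532  share                   -512
group by user: sum(errors_minus_duration), sum(errors):
      errors_minus_duration  errors
user                               
Amy                    -512      20
Uma                    -764       8

-764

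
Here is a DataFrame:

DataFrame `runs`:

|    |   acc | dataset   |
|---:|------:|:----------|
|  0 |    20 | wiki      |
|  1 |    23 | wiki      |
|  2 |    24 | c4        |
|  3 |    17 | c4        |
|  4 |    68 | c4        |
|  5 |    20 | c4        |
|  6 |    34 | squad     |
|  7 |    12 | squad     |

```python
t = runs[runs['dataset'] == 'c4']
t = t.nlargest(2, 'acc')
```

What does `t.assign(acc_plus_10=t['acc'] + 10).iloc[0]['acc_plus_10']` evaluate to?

filter rows where dataset == 'c4':
   acc dataset
2   24      c4
3   17      c4
4   68      c4
5   20      c4
take 2 rows with largest acc:
   acc dataset
4   68      c4
2   24      c4
add column acc_plus_10 = t['acc'] + 10:
   acc dataset  acc_plus_10
4   68      c4           78
2   24      c4           34

78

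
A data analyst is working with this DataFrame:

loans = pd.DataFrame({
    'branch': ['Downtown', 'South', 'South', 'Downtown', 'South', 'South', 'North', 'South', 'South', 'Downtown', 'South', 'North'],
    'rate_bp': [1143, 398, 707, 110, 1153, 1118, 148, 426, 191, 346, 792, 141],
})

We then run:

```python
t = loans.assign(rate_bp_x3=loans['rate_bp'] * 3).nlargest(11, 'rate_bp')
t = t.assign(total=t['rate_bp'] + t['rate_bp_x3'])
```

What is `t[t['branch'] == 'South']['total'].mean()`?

add column rate_bp_x3 = loans['rate_bp'] * 3:
      branch  rate_bp  rate_bp_x3
0   Downtown     1143        3429
1      South      398        1194
2      South      707        2121
3   Downtown      110         330
4      South     1153        3459
5      South     1118        3354
6      North      148         444
7      South      426        1278
8      South      191         573
9   Downtown      346        1038
10     South      792        2376
11     North      141         423
take 11 rows with largest rate_bp:
      branch  rate_bp  rate_bp_x3
4      South     1153        3459
0   Downtown     1143        3429
5      South     1118        3354
10     South      792        2376
2      South      707        2121
7      South      426        1278
1      South      398        1194
9   Downtown      346        1038
8      South      191         573
6      North      148         444
11     North      141         423
add column total = t['rate_bp'] + t['rate_bp_x3']:
      branch  rate_bp  rate_bp_x3  total
4      South     1153        3459   4612
0   Downtown     1143        3429   4572
5      South     1118        3354   4472
10     South      792        2376   3168
2      South      707        2121   2828
7      South      426        1278   1704
1      South      398        1194   1592
9   Downtown      346        1038   1384
8      South      191         573    764
6      North      148         444    592
11     North      141         423    564
filter rows where branch == 'South':
   branch  rate_bp  rate_bp_x3  total
4   South     1153        3459   4612
5   South     1118        3354   4472
10  South      792        2376   3168
2   South      707        2121   2828
7   South      426        1278   1704
1   South      398        1194   1592
8   South      191         573    764

2734.28571429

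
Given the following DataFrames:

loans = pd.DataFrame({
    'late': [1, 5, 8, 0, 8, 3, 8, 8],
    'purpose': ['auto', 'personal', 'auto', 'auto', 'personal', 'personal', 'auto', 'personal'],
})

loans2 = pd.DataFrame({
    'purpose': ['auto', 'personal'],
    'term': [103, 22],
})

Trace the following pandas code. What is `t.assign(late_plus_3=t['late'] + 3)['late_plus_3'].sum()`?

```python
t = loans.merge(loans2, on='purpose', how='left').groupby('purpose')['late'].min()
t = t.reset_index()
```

merge on 'purpose' (how='left') → 8 rows:
   late   purpose  term
0     1      auto   103
1     5  personal    22
2     8      auto   103
3     0      auto   103
4     8  personal    22
5     3  personal    22
6     8      auto   103
7     8  personal    22
group by purpose, min of late:
purpose
auto        0
personal    3
Name: late, dtype: int64
reset_index():
    purpose  late
0      auto     0
1  personal     3
add column late_plus_3 = t['late'] + 3:
    purpose  late  late_plus_3
0      auto     0            3
1  personal     3            6
Reading off the sum of column 'late_plus_3', we get 9.

9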